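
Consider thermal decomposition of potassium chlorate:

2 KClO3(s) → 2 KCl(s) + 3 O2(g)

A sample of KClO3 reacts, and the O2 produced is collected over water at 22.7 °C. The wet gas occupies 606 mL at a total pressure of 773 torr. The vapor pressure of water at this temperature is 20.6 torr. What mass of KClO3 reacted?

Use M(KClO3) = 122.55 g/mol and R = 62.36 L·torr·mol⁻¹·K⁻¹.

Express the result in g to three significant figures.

P(O2) = 773 − 20.6 = 752.4 torr
n(O2) = PV/RT = (752.4 × 0.6060) / (62.36 × 295.85) = 0.02471 mol
n(KClO3) = (2/3) × 0.02471 = 0.01647 mol
m(KClO3) = 0.01647 × 122.55 = 2.018 g

2.02 g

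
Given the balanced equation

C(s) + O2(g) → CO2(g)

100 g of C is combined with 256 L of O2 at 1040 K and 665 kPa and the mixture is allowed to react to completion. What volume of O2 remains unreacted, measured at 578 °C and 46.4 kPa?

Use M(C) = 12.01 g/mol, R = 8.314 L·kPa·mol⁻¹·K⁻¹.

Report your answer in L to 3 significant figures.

1730 L

n(C) = 100 / 12.01 = 8.326 mol
n(O2) = PV/RT = (665 × 256) / (8.314 × 1040) = 19.69 mol
For 8.326 mol C, stoichiometry requires (1/1) × 8.326 = 8.326 mol O2; 19.69 mol is available, so C is limiting.
n(O2) consumed = (1/1) × 8.326 = 8.326 mol; remaining = 19.69 − 8.326 = 11.36 mol
V(O2) = nRT/P = 11.36 × 8.314 × 851.15 / 46.4 = 1733 L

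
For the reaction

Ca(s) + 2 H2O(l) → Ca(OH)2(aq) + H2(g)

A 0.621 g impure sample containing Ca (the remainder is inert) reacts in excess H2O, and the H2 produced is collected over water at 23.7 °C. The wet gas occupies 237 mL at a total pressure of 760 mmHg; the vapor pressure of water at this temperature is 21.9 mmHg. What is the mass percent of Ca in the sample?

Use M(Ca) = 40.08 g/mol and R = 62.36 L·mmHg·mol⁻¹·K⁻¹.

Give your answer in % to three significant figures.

P(H2) = 760 − 21.9 = 738.1 mmHg
n(H2) = PV/RT = (738.1 × 0.2370) / (62.36 × 296.85) = 0.009450 mol
n(Ca) = (1/1) × 0.009450 = 0.009450 mol
m(Ca) = 0.009450 × 40.08 = 0.3788 g
%Ca = 0.3788 / 0.621 × 100 = 61.00%

61.0 %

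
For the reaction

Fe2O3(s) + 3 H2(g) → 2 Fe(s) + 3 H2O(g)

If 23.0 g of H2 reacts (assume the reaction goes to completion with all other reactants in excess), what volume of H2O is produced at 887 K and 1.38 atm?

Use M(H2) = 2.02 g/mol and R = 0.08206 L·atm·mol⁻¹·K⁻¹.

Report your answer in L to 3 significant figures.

n(H2) = 23.00 / 2.02 = 11.39 mol
n(H2O) = (3/3) × 11.39 = 11.39 mol
V = nRT/P = 11.39 × 0.08206 × 887 / 1.38 = 600.8 L

601 L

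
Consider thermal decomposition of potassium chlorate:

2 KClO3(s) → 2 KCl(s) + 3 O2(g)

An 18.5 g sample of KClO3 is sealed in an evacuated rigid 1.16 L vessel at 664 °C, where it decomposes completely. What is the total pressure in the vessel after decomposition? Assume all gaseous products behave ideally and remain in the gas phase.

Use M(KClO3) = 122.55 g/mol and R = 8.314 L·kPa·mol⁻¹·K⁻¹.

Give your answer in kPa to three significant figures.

n(KClO3) = 18.5 / 122.55 = 0.1510 mol
n(gas produced) = (3/2) × 0.1510 = 0.2265 mol
P = nRT/V = 0.2265 × 8.314 × 937.15 / 1.16 = 1521 kPa

1520 kPa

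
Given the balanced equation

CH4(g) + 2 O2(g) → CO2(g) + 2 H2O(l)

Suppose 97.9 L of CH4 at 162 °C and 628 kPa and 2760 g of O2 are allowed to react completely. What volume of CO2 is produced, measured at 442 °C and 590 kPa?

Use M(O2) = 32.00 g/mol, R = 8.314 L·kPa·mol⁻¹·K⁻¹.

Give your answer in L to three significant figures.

171 L

n(CH4) = PV/RT = (628 × 97.9) / (8.314 × 435.15) = 16.99 mol
n(O2) = 2760 / 32.00 = 86.25 mol
For 16.99 mol CH4, stoichiometry requires (2/1) × 16.99 = 33.98 mol O2; 86.25 mol is available, so CH4 is limiting.
n(CO2) = (1/1) × 16.99 = 16.99 mol
V(CO2) = nRT/P = 16.99 × 8.314 × 715.15 / 590 = 171.2 L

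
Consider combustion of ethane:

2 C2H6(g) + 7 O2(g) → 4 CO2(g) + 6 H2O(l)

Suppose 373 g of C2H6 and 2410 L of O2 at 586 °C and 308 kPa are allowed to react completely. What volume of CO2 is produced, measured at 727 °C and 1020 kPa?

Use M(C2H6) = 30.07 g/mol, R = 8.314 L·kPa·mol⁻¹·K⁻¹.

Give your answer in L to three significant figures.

n(C2H6) = 373 / 30.07 = 12.40 mol
n(O2) = PV/RT = (308 × 2410) / (8.314 × 859.15) = 103.9 mol
For 12.40 mol C2H6, stoichiometry requires (7/2) × 12.40 = 43.40 mol O2; 103.9 mol is available, so C2H6 is limiting.
n(CO2) = (4/2) × 12.40 = 24.80 mol
V(CO2) = nRT/P = 24.80 × 8.314 × 1000.15 / 1020 = 202.2 L

202 L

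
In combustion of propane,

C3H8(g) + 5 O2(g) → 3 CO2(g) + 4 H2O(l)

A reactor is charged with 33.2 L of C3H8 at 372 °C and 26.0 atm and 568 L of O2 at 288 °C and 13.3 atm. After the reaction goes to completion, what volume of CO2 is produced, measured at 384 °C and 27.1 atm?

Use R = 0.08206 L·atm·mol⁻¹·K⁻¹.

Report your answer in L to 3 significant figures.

97.3 L

n(C3H8) = PV/RT = (26.0 × 33.2) / (0.08206 × 645.15) = 16.30 mol
n(O2) = PV/RT = (13.3 × 568) / (0.08206 × 561.15) = 164.1 mol
For 16.30 mol C3H8, stoichiometry requires (5/1) × 16.30 = 81.50 mol O2; 164.1 mol is available, so C3H8 is limiting.
n(CO2) = (3/1) × 16.30 = 48.90 mol
V(CO2) = nRT/P = 48.90 × 0.08206 × 657.15 / 27.1 = 97.31 L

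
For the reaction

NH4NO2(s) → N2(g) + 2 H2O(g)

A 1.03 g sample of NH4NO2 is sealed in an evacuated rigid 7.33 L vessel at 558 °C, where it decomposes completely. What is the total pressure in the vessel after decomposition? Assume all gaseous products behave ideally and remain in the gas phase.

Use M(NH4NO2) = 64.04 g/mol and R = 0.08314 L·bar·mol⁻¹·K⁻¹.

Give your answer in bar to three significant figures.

n(NH4NO2) = 1.03 / 64.04 = 0.01608 mol
n(gas produced) = (3/1) × 0.01608 = 0.04824 mol
P = nRT/V = 0.04824 × 0.08314 × 831.15 / 7.33 = 0.4548 bar

0.455 bar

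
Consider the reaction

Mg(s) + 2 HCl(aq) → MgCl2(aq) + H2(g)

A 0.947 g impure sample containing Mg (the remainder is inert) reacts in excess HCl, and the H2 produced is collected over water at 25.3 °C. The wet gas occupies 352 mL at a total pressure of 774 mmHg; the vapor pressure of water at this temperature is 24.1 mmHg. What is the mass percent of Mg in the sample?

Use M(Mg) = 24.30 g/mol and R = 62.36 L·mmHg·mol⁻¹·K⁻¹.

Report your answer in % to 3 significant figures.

36.4 %

P(H2) = 774 − 24.1 = 749.9 mmHg
n(H2) = PV/RT = (749.9 × 0.3520) / (62.36 × 298.45) = 0.01418 mol
n(Mg) = (1/1) × 0.01418 = 0.01418 mol
m(Mg) = 0.01418 × 24.30 = 0.3446 g
%Mg = 0.3446 / 0.947 × 100 = 36.39%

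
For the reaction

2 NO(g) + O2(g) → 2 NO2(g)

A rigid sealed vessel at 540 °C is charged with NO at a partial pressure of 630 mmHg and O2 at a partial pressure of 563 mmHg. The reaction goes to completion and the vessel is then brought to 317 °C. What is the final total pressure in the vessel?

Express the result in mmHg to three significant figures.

637 mmHg

Because the vessel is rigid and T is held at 540 °C, work the stoichiometry in partial pressures (P_i = n_iRT/V).
P(O2) required for 630 mmHg of NO = (1/2) × 630 = 315.0 mmHg; available 563 mmHg, so NO is limiting.
P(O2) remaining = 563 − (1/2) × 630 = 248.0 mmHg
P(gaseous products) = (2)/2 × 630 = 630.0 mmHg
P_total at 540 °C = 248.0 + 630.0 = 878.0 mmHg
Scaling to 317 °C: P = 878.0 × 590.15/813.15 = 637.2 mmHg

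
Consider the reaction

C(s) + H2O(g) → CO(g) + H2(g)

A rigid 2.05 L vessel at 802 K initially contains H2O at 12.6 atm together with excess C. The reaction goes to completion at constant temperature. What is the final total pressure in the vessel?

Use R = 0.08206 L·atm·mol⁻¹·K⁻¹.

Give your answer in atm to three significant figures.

At constant T and V, P ∝ n(gas): 1 mol gas → 2 mol gas.
P_final = (2/1) × 12.6 = 25.20 atm

25.2 atm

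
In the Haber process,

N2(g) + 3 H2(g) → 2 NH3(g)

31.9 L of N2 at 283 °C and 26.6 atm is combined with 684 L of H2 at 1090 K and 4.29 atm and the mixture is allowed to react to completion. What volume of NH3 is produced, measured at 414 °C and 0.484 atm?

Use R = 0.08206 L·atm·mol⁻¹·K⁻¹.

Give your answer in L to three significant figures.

2550 L

n(N2) = PV/RT = (26.6 × 31.9) / (0.08206 × 556.15) = 18.59 mol
n(H2) = PV/RT = (4.29 × 684) / (0.08206 × 1090) = 32.81 mol
For 18.59 mol N2, stoichiometry requires (3/1) × 18.59 = 55.77 mol H2; 32.81 mol is available, so H2 is limiting.
n(NH3) = (2/3) × 32.81 = 21.87 mol
V(NH3) = nRT/P = 21.87 × 0.08206 × 687.15 / 0.484 = 2548 L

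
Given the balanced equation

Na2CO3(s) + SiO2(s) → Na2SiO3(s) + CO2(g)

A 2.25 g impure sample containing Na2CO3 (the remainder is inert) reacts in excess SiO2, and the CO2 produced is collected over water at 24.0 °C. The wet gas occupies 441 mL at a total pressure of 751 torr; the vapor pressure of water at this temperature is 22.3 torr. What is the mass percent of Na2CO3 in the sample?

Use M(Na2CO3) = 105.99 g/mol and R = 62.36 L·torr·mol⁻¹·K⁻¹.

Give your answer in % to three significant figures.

81.7 %

P(CO2) = 751 − 22.3 = 728.7 torr
n(CO2) = PV/RT = (728.7 × 0.4410) / (62.36 × 297.15) = 0.01734 mol
n(Na2CO3) = (1/1) × 0.01734 = 0.01734 mol
m(Na2CO3) = 0.01734 × 105.99 = 1.838 g
%Na2CO3 = 1.838 / 2.25 × 100 = 81.69%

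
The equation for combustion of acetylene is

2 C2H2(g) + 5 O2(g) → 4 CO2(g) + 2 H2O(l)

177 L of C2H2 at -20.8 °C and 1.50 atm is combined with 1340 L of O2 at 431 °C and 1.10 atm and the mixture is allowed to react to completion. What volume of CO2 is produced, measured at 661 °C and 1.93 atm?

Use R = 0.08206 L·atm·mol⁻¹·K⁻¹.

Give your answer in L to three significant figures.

n(C2H2) = PV/RT = (1.50 × 177) / (0.08206 × 252.35) = 12.82 mol
n(O2) = PV/RT = (1.10 × 1340) / (0.08206 × 704.15) = 25.51 mol
For 12.82 mol C2H2, stoichiometry requires (5/2) × 12.82 = 32.05 mol O2; 25.51 mol is available, so O2 is limiting.
n(CO2) = (4/5) × 25.51 = 20.41 mol
V(CO2) = nRT/P = 20.41 × 0.08206 × 934.15 / 1.93 = 810.7 L

811 L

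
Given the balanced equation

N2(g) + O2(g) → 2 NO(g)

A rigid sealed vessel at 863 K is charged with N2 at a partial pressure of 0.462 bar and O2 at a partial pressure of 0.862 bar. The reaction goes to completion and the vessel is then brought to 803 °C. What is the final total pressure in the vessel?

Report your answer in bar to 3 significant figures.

1.65 bar

At constant V, partial pressures at 863 K are proportional to moles, so apply stoichiometry directly to pressures.
P(O2) required for 0.462 bar of N2 = (1/1) × 0.462 = 0.4620 bar; available 0.862 bar, so N2 is limiting.
P(O2) remaining = 0.862 − (1/1) × 0.462 = 0.4000 bar
P(gaseous products) = (2)/1 × 0.462 = 0.9240 bar
P_total at 863 K = 0.4000 + 0.9240 = 1.324 bar
Scaling to 803 °C: P = 1.324 × 1076.15/863 = 1.651 bar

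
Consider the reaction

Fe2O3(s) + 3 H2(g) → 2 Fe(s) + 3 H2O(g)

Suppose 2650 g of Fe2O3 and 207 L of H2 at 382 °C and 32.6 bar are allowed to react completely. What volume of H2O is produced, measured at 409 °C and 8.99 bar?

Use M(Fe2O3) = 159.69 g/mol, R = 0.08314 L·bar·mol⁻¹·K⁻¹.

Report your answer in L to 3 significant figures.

n(Fe2O3) = 2650 / 159.69 = 16.59 mol
n(H2) = PV/RT = (32.6 × 207) / (0.08314 × 655.15) = 123.9 mol
For 16.59 mol Fe2O3, stoichiometry requires (3/1) × 16.59 = 49.77 mol H2; 123.9 mol is available, so Fe2O3 is limiting.
n(H2O) = (3/1) × 16.59 = 49.77 mol
V(H2O) = nRT/P = 49.77 × 0.08314 × 682.15 / 8.99 = 314.0 L

314 L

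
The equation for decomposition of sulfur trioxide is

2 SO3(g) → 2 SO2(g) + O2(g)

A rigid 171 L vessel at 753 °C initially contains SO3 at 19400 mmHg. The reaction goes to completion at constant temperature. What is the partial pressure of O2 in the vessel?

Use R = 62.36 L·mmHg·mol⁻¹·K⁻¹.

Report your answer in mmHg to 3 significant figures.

9700 mmHg

n(SO3)₀ = PV/RT = (19400 × 171) / (62.36 × 1026.15) = 51.84 mol
n(O2) = (1/2) × 51.84 = 25.92 mol
P(O2) = nRT/V = 25.92 × 62.36 × 1026.15 / 171 = 9700 mmHg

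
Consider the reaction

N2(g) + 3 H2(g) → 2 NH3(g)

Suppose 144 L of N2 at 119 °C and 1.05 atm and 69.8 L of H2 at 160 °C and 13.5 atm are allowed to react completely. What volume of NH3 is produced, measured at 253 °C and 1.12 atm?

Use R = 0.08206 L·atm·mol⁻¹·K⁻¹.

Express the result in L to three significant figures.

362 L

n(N2) = PV/RT = (1.05 × 144) / (0.08206 × 392.15) = 4.699 mol
n(H2) = PV/RT = (13.5 × 69.8) / (0.08206 × 433.15) = 26.51 mol
For 4.699 mol N2, stoichiometry requires (3/1) × 4.699 = 14.10 mol H2; 26.51 mol is available, so N2 is limiting.
n(NH3) = (2/1) × 4.699 = 9.398 mol
V(NH3) = nRT/P = 9.398 × 0.08206 × 526.15 / 1.12 = 362.3 L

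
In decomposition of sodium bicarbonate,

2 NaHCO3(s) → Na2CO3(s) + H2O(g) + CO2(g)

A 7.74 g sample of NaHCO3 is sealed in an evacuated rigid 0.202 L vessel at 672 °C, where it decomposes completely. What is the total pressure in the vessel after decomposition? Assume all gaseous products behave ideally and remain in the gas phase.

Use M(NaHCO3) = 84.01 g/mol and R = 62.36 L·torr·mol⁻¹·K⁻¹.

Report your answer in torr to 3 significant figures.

n(NaHCO3) = 7.74 / 84.01 = 0.09213 mol
n(gas produced) = (2/2) × 0.09213 = 0.09213 mol
P = nRT/V = 0.09213 × 62.36 × 945.15 / 0.202 = 26880 torr

26900 torr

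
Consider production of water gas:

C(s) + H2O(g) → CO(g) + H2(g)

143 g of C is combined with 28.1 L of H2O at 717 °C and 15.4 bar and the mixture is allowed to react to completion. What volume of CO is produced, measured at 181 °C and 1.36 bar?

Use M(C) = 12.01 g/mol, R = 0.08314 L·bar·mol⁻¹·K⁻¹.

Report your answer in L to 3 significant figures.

146 L

n(C) = 143 / 12.01 = 11.91 mol
n(H2O) = PV/RT = (15.4 × 28.1) / (0.08314 × 990.15) = 5.257 mol
For 11.91 mol C, stoichiometry requires (1/1) × 11.91 = 11.91 mol H2O; 5.257 mol is available, so H2O is limiting.
n(CO) = (1/1) × 5.257 = 5.257 mol
V(CO) = nRT/P = 5.257 × 0.08314 × 454.15 / 1.36 = 146.0 L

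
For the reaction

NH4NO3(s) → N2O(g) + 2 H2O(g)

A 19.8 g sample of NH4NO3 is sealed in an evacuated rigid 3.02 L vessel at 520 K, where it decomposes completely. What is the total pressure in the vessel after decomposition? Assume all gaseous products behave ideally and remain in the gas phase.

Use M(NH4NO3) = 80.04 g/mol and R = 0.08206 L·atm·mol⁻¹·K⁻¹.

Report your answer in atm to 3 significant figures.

10.5 atm

n(NH4NO3) = 19.8 / 80.04 = 0.2474 mol
n(gas produced) = (3/1) × 0.2474 = 0.7422 mol
P = nRT/V = 0.7422 × 0.08206 × 520 / 3.02 = 10.49 atm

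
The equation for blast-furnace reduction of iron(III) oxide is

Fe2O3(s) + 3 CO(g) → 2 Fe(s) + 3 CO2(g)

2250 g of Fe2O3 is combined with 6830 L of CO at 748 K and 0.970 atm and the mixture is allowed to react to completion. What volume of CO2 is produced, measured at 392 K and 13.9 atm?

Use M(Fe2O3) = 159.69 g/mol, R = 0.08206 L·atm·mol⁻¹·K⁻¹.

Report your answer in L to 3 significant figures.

n(Fe2O3) = 2250 / 159.69 = 14.09 mol
n(CO) = PV/RT = (0.970 × 6830) / (0.08206 × 748) = 107.9 mol
For 14.09 mol Fe2O3, stoichiometry requires (3/1) × 14.09 = 42.27 mol CO; 107.9 mol is available, so Fe2O3 is limiting.
n(CO2) = (3/1) × 14.09 = 42.27 mol
V(CO2) = nRT/P = 42.27 × 0.08206 × 392 / 13.9 = 97.82 L

97.8 L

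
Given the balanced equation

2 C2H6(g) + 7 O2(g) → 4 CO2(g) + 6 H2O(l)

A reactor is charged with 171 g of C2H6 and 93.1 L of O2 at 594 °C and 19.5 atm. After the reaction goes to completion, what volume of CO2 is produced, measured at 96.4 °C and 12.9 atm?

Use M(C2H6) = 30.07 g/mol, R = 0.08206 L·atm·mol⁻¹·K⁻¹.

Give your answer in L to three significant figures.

n(C2H6) = 171 / 30.07 = 5.687 mol
n(O2) = PV/RT = (19.5 × 93.1) / (0.08206 × 867.15) = 25.51 mol
For 5.687 mol C2H6, stoichiometry requires (7/2) × 5.687 = 19.90 mol O2; 25.51 mol is available, so C2H6 is limiting.
n(CO2) = (4/2) × 5.687 = 11.37 mol
V(CO2) = nRT/P = 11.37 × 0.08206 × 369.55 / 12.9 = 26.73 L

26.7 L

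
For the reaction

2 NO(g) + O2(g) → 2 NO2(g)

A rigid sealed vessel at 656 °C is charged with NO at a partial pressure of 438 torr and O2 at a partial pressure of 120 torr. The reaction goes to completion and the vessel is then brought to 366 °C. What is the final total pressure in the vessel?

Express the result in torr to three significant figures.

Because the vessel is rigid and T is held at 656 °C, work the stoichiometry in partial pressures (P_i = n_iRT/V).
P(O2) required for 438 torr of NO = (1/2) × 438 = 219.0 torr; available 120 torr, so O2 is limiting.
P(NO) remaining = 438 − (2/1) × 120 = 198.0 torr
P(gaseous products) = (2)/1 × 120 = 240.0 torr
P_total at 656 °C = 198.0 + 240.0 = 438.0 torr
Scaling to 366 °C: P = 438.0 × 639.15/929.15 = 301.3 torr

301 torr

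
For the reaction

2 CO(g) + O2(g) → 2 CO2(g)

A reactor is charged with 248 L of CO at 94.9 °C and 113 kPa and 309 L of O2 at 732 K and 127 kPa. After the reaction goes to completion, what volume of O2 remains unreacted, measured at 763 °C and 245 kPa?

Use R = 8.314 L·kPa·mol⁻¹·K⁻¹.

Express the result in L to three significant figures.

n(CO) = PV/RT = (113 × 248) / (8.314 × 368.05) = 9.158 mol
n(O2) = PV/RT = (127 × 309) / (8.314 × 732) = 6.448 mol
For 9.158 mol CO, stoichiometry requires (1/2) × 9.158 = 4.579 mol O2; 6.448 mol is available, so CO is limiting.
n(O2) consumed = (1/2) × 9.158 = 4.579 mol; remaining = 6.448 − 4.579 = 1.869 mol
V(O2) = nRT/P = 1.869 × 8.314 × 1036.15 / 245 = 65.72 L

65.7 L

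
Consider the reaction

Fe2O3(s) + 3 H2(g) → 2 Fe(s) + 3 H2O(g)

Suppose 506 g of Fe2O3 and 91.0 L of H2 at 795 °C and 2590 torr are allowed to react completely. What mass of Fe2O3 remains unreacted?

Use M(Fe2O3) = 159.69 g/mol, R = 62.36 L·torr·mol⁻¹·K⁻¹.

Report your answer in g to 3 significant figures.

318 g

n(Fe2O3) = 506 / 159.69 = 3.169 mol
n(H2) = PV/RT = (2590 × 91.0) / (62.36 × 1068.15) = 3.538 mol
For 3.169 mol Fe2O3, stoichiometry requires (3/1) × 3.169 = 9.507 mol H2; 3.538 mol is available, so H2 is limiting.
n(Fe2O3) consumed = (1/3) × 3.538 = 1.179 mol; remaining = 3.169 − 1.179 = 1.990 mol
m(Fe2O3) = 1.990 × 159.69 = 317.8 g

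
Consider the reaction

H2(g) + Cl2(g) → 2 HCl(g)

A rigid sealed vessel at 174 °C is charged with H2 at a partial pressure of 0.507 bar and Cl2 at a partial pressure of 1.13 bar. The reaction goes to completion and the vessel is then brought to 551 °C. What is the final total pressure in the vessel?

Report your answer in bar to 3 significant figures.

3.02 bar

At constant V, partial pressures at 174 °C are proportional to moles, so apply stoichiometry directly to pressures.
P(Cl2) required for 0.507 bar of H2 = (1/1) × 0.507 = 0.5070 bar; available 1.13 bar, so H2 is limiting.
P(Cl2) remaining = 1.13 − (1/1) × 0.507 = 0.6230 bar
P(gaseous products) = (2)/1 × 0.507 = 1.014 bar
P_total at 174 °C = 0.6230 + 1.014 = 1.637 bar
Scaling to 551 °C: P = 1.637 × 824.15/447.15 = 3.017 bar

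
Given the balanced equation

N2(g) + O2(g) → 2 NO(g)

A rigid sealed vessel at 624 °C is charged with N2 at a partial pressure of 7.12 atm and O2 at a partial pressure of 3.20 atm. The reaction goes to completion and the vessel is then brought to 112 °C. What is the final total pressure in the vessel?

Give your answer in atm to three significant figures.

Because the vessel is rigid and T is held at 624 °C, work the stoichiometry in partial pressures (P_i = n_iRT/V).
P(O2) required for 7.12 atm of N2 = (1/1) × 7.12 = 7.120 atm; available 3.20 atm, so O2 is limiting.
P(N2) remaining = 7.12 − (1/1) × 3.20 = 3.920 atm
P(gaseous products) = (2)/1 × 3.20 = 6.400 atm
P_total at 624 °C = 3.920 + 6.400 = 10.32 atm
Scaling to 112 °C: P = 10.32 × 385.15/897.15 = 4.430 atm

4.43 atm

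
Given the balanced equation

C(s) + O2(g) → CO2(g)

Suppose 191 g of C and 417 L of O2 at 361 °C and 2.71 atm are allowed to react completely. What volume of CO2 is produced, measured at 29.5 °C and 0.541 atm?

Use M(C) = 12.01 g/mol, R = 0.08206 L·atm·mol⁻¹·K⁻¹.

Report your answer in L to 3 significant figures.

n(C) = 191 / 12.01 = 15.90 mol
n(O2) = PV/RT = (2.71 × 417) / (0.08206 × 634.15) = 21.72 mol
For 15.90 mol C, stoichiometry requires (1/1) × 15.90 = 15.90 mol O2; 21.72 mol is available, so C is limiting.
n(CO2) = (1/1) × 15.90 = 15.90 mol
V(CO2) = nRT/P = 15.90 × 0.08206 × 302.65 / 0.541 = 729.9 L

730 L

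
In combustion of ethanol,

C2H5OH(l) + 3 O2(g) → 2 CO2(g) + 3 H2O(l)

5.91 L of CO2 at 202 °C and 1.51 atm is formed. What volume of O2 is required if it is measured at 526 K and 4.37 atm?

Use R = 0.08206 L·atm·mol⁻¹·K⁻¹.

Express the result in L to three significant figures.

n(CO2) = PV/RT = (1.51 × 5.91) / (0.08206 × 475.15) = 0.2289 mol
n(O2) = (3/2) × 0.2289 = 0.3433 mol
V = nRT/P = 0.3433 × 0.08206 × 526 / 4.37 = 3.391 L

3.39 L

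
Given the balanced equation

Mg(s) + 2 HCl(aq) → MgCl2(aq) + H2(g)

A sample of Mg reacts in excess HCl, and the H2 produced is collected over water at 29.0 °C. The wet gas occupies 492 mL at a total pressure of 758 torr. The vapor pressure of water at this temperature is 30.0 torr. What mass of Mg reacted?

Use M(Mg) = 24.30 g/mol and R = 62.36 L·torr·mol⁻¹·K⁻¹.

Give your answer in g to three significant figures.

P(H2) = 758 − 30.0 = 728.0 torr
n(H2) = PV/RT = (728.0 × 0.4920) / (62.36 × 302.15) = 0.01901 mol
n(Mg) = (1/1) × 0.01901 = 0.01901 mol
m(Mg) = 0.01901 × 24.30 = 0.4619 g

0.462 g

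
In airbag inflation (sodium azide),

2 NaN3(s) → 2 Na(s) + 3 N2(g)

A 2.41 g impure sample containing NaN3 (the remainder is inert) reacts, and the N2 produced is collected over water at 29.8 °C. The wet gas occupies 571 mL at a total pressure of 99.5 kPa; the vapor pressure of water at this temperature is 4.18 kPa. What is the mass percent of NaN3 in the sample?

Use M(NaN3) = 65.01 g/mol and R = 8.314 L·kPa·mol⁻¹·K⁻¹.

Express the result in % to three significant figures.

38.9 %

P(N2) = 99.5 − 4.18 = 95.32 kPa
n(N2) = PV/RT = (95.32 × 0.5710) / (8.314 × 302.95) = 0.02161 mol
n(NaN3) = (2/3) × 0.02161 = 0.01441 mol
m(NaN3) = 0.01441 × 65.01 = 0.9368 g
%NaN3 = 0.9368 / 2.41 × 100 = 38.87%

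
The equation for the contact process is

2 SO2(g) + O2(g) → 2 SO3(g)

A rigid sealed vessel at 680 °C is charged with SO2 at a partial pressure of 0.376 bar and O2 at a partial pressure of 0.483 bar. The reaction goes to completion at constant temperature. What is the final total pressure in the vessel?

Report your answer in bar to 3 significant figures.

With V and T fixed, P_i ∝ n_i, so the mole ratios apply directly to partial pressures at 680 °C.
P(O2) required for 0.376 bar of SO2 = (1/2) × 0.376 = 0.1880 bar; available 0.483 bar, so SO2 is limiting.
P(O2) remaining = 0.483 − (1/2) × 0.376 = 0.2950 bar
P(gaseous products) = (2)/2 × 0.376 = 0.3760 bar
P_total at 680 °C = 0.2950 + 0.3760 = 0.6710 bar

0.671 bar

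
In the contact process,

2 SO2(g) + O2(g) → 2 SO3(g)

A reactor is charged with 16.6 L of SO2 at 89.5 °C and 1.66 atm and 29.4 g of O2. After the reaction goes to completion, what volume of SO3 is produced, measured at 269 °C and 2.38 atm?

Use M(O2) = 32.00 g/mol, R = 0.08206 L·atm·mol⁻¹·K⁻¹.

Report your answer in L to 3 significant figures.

17.3 L

n(SO2) = PV/RT = (1.66 × 16.6) / (0.08206 × 362.65) = 0.9260 mol
n(O2) = 29.4 / 32.00 = 0.9187 mol
For 0.9260 mol SO2, stoichiometry requires (1/2) × 0.9260 = 0.4630 mol O2; 0.9187 mol is available, so SO2 is limiting.
n(SO3) = (2/2) × 0.9260 = 0.9260 mol
V(SO3) = nRT/P = 0.9260 × 0.08206 × 542.15 / 2.38 = 17.31 L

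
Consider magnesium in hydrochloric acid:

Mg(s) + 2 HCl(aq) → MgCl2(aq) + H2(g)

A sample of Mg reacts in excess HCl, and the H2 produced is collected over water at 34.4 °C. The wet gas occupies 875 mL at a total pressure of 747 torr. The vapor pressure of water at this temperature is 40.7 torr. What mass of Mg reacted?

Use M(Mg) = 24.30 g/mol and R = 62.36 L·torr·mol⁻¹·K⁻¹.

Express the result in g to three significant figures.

P(H2) = 747 − 40.7 = 706.3 torr
n(H2) = PV/RT = (706.3 × 0.8750) / (62.36 × 307.55) = 0.03222 mol
n(Mg) = (1/1) × 0.03222 = 0.03222 mol
m(Mg) = 0.03222 × 24.30 = 0.7829 g

0.783 g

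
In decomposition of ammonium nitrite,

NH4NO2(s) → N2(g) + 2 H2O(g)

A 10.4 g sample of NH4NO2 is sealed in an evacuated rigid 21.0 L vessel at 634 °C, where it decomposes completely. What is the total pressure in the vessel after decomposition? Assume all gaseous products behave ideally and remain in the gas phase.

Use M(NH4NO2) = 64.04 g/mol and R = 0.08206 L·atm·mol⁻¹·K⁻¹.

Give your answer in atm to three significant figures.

n(NH4NO2) = 10.4 / 64.04 = 0.1624 mol
n(gas produced) = (3/1) × 0.1624 = 0.4872 mol
P = nRT/V = 0.4872 × 0.08206 × 907.15 / 21.0 = 1.727 atm

1.73 atm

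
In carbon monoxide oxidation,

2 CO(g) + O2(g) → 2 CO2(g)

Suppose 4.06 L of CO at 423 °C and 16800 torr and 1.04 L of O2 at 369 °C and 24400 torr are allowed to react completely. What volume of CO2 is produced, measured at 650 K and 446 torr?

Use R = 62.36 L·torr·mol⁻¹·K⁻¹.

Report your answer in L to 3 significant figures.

115 L

n(CO) = PV/RT = (16800 × 4.06) / (62.36 × 696.15) = 1.571 mol
n(O2) = PV/RT = (24400 × 1.04) / (62.36 × 642.15) = 0.6337 mol
For 1.571 mol CO, stoichiometry requires (1/2) × 1.571 = 0.7855 mol O2; 0.6337 mol is available, so O2 is limiting.
n(CO2) = (2/1) × 0.6337 = 1.267 mol
V(CO2) = nRT/P = 1.267 × 62.36 × 650 / 446 = 115.1 L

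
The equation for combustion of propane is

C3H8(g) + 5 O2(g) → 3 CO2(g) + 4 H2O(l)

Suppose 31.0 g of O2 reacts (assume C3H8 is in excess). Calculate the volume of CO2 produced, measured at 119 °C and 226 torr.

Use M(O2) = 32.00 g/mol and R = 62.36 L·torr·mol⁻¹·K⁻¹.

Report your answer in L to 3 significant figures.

62.9 L

n(O2) = 31.00 / 32.00 = 0.9688 mol
n(CO2) = (3/5) × 0.9688 = 0.5813 mol
V = nRT/P = 0.5813 × 62.36 × 392.15 / 226 = 62.90 L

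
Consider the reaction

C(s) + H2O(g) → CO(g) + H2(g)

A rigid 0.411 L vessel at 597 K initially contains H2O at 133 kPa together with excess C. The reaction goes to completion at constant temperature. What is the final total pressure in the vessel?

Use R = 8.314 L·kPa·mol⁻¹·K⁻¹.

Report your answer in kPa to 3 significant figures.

Since T and V are fixed, P_final/P_initial = n_final/n_initial = 2/1.
P_final = (2/1) × 133 = 266.0 kPa

266 kPa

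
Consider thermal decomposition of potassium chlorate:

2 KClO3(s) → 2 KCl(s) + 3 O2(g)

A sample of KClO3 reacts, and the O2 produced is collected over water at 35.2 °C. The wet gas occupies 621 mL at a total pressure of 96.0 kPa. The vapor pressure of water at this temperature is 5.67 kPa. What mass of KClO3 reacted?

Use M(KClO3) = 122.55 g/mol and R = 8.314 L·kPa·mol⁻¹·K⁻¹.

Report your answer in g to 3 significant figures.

P(O2) = 96.0 − 5.67 = 90.33 kPa
n(O2) = PV/RT = (90.33 × 0.6210) / (8.314 × 308.35) = 0.02188 mol
n(KClO3) = (2/3) × 0.02188 = 0.01459 mol
m(KClO3) = 0.01459 × 122.55 = 1.788 g

1.79 g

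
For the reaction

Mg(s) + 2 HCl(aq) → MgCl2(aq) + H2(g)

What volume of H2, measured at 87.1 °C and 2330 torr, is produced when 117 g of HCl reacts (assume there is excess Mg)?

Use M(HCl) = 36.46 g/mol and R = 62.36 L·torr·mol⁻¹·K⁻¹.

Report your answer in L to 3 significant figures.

n(HCl) = 117.0 / 36.46 = 3.209 mol
n(H2) = (1/2) × 3.209 = 1.605 mol
V = nRT/P = 1.605 × 62.36 × 360.25 / 2330 = 15.47 L

15.5 L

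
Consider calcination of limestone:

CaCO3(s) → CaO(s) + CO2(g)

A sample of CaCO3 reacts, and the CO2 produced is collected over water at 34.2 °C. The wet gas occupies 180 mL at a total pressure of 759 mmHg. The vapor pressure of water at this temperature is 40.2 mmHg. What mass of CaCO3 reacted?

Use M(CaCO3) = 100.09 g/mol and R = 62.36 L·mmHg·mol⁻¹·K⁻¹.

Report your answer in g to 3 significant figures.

P(CO2) = 759 − 40.2 = 718.8 mmHg
n(CO2) = PV/RT = (718.8 × 0.1800) / (62.36 × 307.35) = 0.006751 mol
n(CaCO3) = (1/1) × 0.006751 = 0.006751 mol
m(CaCO3) = 0.006751 × 100.09 = 0.6757 g

0.676 g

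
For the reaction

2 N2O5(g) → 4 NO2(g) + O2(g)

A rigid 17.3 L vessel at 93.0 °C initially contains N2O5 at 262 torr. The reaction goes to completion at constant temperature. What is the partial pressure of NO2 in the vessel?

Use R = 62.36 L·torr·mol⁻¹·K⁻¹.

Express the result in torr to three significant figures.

n(N2O5)₀ = PV/RT = (262 × 17.3) / (62.36 × 366.15) = 0.1985 mol
n(NO2) = (4/2) × 0.1985 = 0.3970 mol
P(NO2) = nRT/V = 0.3970 × 62.36 × 366.15 / 17.3 = 524.0 torr

524 torr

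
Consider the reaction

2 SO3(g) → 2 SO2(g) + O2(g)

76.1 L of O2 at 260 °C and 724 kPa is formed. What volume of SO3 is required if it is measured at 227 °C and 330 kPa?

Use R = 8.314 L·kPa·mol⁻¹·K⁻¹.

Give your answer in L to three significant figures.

313 L

n(O2) = PV/RT = (724 × 76.1) / (8.314 × 533.15) = 12.43 mol
n(SO3) = (2/1) × 12.43 = 24.86 mol
V = nRT/P = 24.86 × 8.314 × 500.15 / 330 = 313.3 L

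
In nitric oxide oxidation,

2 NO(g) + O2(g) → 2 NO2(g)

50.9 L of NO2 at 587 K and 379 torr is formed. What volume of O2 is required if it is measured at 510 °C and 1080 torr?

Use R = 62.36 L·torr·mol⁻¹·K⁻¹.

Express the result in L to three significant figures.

11.9 L

n(NO2) = PV/RT = (379 × 50.9) / (62.36 × 587) = 0.5270 mol
n(O2) = (1/2) × 0.5270 = 0.2635 mol
V = nRT/P = 0.2635 × 62.36 × 783.15 / 1080 = 11.92 L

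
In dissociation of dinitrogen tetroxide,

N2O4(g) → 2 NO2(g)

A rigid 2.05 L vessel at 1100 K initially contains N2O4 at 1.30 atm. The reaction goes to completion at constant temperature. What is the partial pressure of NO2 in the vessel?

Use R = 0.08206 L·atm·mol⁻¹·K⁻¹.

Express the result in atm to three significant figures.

n(N2O4)₀ = PV/RT = (1.30 × 2.05) / (0.08206 × 1100) = 0.02952 mol
n(NO2) = (2/1) × 0.02952 = 0.05904 mol
P(NO2) = nRT/V = 0.05904 × 0.08206 × 1100 / 2.05 = 2.600 atm

2.60 atm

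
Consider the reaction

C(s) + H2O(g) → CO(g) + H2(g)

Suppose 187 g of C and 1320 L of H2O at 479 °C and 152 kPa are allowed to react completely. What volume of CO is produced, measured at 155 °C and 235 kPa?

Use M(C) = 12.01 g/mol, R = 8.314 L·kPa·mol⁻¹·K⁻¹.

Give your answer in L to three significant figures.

236 L

n(C) = 187 / 12.01 = 15.57 mol
n(H2O) = PV/RT = (152 × 1320) / (8.314 × 752.15) = 32.09 mol
For 15.57 mol C, stoichiometry requires (1/1) × 15.57 = 15.57 mol H2O; 32.09 mol is available, so C is limiting.
n(CO) = (1/1) × 15.57 = 15.57 mol
V(CO) = nRT/P = 15.57 × 8.314 × 428.15 / 235 = 235.8 L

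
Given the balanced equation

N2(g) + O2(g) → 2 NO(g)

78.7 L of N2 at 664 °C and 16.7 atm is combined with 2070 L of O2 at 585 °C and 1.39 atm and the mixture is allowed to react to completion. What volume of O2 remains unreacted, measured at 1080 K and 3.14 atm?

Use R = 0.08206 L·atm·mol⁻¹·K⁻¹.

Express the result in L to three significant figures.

n(N2) = PV/RT = (16.7 × 78.7) / (0.08206 × 937.15) = 17.09 mol
n(O2) = PV/RT = (1.39 × 2070) / (0.08206 × 858.15) = 40.86 mol
For 17.09 mol N2, stoichiometry requires (1/1) × 17.09 = 17.09 mol O2; 40.86 mol is available, so N2 is limiting.
n(O2) consumed = (1/1) × 17.09 = 17.09 mol; remaining = 40.86 − 17.09 = 23.77 mol
V(O2) = nRT/P = 23.77 × 0.08206 × 1080 / 3.14 = 670.9 L

671 L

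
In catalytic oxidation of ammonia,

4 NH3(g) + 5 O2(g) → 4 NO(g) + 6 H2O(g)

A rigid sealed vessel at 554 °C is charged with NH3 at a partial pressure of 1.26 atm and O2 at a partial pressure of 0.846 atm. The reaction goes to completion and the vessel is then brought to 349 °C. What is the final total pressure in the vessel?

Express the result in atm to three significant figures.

1.71 atm

Because the vessel is rigid and T is held at 554 °C, work the stoichiometry in partial pressures (P_i = n_iRT/V).
P(O2) required for 1.26 atm of NH3 = (5/4) × 1.26 = 1.575 atm; available 0.846 atm, so O2 is limiting.
P(NH3) remaining = 1.26 − (4/5) × 0.846 = 0.5832 atm
P(gaseous products) = (4+6)/5 × 0.846 = 1.692 atm
P_total at 554 °C = 0.5832 + 1.692 = 2.275 atm
Scaling to 349 °C: P = 2.275 × 622.15/827.15 = 1.711 atm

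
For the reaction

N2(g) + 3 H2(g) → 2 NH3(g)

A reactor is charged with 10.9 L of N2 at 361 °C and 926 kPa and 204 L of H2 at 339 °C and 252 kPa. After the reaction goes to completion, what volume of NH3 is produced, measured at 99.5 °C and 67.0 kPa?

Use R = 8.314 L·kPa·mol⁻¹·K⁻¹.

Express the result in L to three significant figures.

177 L

n(N2) = PV/RT = (926 × 10.9) / (8.314 × 634.15) = 1.914 mol
n(H2) = PV/RT = (252 × 204) / (8.314 × 612.15) = 10.10 mol
For 1.914 mol N2, stoichiometry requires (3/1) × 1.914 = 5.742 mol H2; 10.10 mol is available, so N2 is limiting.
n(NH3) = (2/1) × 1.914 = 3.828 mol
V(NH3) = nRT/P = 3.828 × 8.314 × 372.65 / 67.0 = 177.0 L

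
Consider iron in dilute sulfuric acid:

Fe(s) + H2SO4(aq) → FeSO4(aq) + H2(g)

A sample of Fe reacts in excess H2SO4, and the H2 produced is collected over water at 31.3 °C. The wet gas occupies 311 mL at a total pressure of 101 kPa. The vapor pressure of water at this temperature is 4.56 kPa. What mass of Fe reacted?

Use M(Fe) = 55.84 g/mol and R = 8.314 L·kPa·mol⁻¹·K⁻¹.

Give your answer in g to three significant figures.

P(H2) = 101 − 4.56 = 96.44 kPa
n(H2) = PV/RT = (96.44 × 0.3110) / (8.314 × 304.45) = 0.01185 mol
n(Fe) = (1/1) × 0.01185 = 0.01185 mol
m(Fe) = 0.01185 × 55.84 = 0.6617 g

0.662 g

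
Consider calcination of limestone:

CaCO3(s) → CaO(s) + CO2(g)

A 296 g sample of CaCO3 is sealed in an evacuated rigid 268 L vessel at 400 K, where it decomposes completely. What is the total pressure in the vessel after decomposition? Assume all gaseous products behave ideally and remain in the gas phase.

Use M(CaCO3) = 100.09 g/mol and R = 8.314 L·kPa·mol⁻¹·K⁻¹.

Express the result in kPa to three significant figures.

n(CaCO3) = 296 / 100.09 = 2.957 mol
n(gas produced) = (1/1) × 2.957 = 2.957 mol
P = nRT/V = 2.957 × 8.314 × 400 / 268 = 36.69 kPa

36.7 kPa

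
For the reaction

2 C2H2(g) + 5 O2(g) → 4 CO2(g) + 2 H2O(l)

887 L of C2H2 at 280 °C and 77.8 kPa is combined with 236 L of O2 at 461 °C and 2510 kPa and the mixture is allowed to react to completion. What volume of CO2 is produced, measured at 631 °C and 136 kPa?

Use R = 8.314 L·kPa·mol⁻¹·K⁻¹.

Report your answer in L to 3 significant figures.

1660 L

n(C2H2) = PV/RT = (77.8 × 887) / (8.314 × 553.15) = 15.01 mol
n(O2) = PV/RT = (2510 × 236) / (8.314 × 734.15) = 97.05 mol
For 15.01 mol C2H2, stoichiometry requires (5/2) × 15.01 = 37.52 mol O2; 97.05 mol is available, so C2H2 is limiting.
n(CO2) = (4/2) × 15.01 = 30.02 mol
V(CO2) = nRT/P = 30.02 × 8.314 × 904.15 / 136 = 1659 L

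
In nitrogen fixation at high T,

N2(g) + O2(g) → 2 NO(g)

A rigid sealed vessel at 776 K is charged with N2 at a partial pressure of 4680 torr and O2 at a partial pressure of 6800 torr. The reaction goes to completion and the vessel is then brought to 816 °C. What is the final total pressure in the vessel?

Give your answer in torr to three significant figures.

16100 torr

Because the vessel is rigid and T is held at 776 K, work the stoichiometry in partial pressures (P_i = n_iRT/V).
P(O2) required for 4680 torr of N2 = (1/1) × 4680 = 4680 torr; available 6800 torr, so N2 is limiting.
P(O2) remaining = 6800 − (1/1) × 4680 = 2120 torr
P(gaseous products) = (2)/1 × 4680 = 9360 torr
P_total at 776 K = 2120 + 9360 = 11480 torr
Scaling to 816 °C: P = 11480 × 1089.15/776 = 16110 torr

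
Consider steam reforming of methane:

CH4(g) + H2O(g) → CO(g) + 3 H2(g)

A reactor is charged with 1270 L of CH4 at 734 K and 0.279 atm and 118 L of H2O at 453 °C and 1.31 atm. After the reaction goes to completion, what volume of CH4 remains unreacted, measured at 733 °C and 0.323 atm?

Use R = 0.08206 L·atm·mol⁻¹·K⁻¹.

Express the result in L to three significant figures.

n(CH4) = PV/RT = (0.279 × 1270) / (0.08206 × 734) = 5.883 mol
n(H2O) = PV/RT = (1.31 × 118) / (0.08206 × 726.15) = 2.594 mol
For 5.883 mol CH4, stoichiometry requires (1/1) × 5.883 = 5.883 mol H2O; 2.594 mol is available, so H2O is limiting.
n(CH4) consumed = (1/1) × 2.594 = 2.594 mol; remaining = 5.883 − 2.594 = 3.289 mol
V(CH4) = nRT/P = 3.289 × 0.08206 × 1006.15 / 0.323 = 840.7 L

841 L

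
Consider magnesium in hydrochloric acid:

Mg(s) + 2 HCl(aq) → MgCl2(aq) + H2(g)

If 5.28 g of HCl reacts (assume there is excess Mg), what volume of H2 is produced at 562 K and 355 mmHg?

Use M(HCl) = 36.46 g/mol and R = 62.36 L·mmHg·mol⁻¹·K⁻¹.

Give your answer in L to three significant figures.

n(HCl) = 5.280 / 36.46 = 0.1448 mol
n(H2) = (1/2) × 0.1448 = 0.07240 mol
V = nRT/P = 0.07240 × 62.36 × 562 / 355 = 7.147 L

7.15 L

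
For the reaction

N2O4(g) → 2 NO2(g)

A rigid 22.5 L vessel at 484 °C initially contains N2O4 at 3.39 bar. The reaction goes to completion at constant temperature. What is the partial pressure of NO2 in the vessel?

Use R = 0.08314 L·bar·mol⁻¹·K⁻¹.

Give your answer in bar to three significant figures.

6.78 bar

n(N2O4)₀ = PV/RT = (3.39 × 22.5) / (0.08314 × 757.15) = 1.212 mol
n(NO2) = (2/1) × 1.212 = 2.424 mol
P(NO2) = nRT/V = 2.424 × 0.08314 × 757.15 / 22.5 = 6.782 bar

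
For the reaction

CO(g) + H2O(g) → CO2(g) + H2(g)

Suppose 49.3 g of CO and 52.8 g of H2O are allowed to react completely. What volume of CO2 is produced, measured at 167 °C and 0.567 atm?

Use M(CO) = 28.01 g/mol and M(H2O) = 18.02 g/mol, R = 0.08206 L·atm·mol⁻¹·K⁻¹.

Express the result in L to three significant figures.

112 L

n(CO) = 49.3 / 28.01 = 1.760 mol
n(H2O) = 52.8 / 18.02 = 2.930 mol
For 1.760 mol CO, stoichiometry requires (1/1) × 1.760 = 1.760 mol H2O; 2.930 mol is available, so CO is limiting.
n(CO2) = (1/1) × 1.760 = 1.760 mol
V(CO2) = nRT/P = 1.760 × 0.08206 × 440.15 / 0.567 = 112.1 L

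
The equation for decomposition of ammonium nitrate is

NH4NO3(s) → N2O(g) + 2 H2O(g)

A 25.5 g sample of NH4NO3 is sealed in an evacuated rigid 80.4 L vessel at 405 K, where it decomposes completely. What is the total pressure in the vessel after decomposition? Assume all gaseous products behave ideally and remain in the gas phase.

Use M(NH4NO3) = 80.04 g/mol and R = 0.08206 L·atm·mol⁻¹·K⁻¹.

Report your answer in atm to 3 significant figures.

n(NH4NO3) = 25.5 / 80.04 = 0.3186 mol
n(gas produced) = (3/1) × 0.3186 = 0.9558 mol
P = nRT/V = 0.9558 × 0.08206 × 405 / 80.4 = 0.3951 atm

0.395 atm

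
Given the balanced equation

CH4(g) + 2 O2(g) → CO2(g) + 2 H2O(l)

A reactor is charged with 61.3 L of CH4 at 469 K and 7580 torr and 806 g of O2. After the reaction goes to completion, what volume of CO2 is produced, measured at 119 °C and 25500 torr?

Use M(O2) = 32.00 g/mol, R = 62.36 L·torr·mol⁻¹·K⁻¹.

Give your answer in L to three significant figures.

12.1 L

n(CH4) = PV/RT = (7580 × 61.3) / (62.36 × 469) = 15.89 mol
n(O2) = 806 / 32.00 = 25.19 mol
For 15.89 mol CH4, stoichiometry requires (2/1) × 15.89 = 31.78 mol O2; 25.19 mol is available, so O2 is limiting.
n(CO2) = (1/2) × 25.19 = 12.60 mol
V(CO2) = nRT/P = 12.60 × 62.36 × 392.15 / 25500 = 12.08 L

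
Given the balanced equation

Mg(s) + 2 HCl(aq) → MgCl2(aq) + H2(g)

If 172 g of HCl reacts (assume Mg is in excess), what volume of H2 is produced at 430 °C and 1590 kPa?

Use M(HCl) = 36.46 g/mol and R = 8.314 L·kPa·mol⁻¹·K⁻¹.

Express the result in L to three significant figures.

n(HCl) = 172.0 / 36.46 = 4.717 mol
n(H2) = (1/2) × 4.717 = 2.358 mol
V = nRT/P = 2.358 × 8.314 × 703.15 / 1590 = 8.670 L

8.67 L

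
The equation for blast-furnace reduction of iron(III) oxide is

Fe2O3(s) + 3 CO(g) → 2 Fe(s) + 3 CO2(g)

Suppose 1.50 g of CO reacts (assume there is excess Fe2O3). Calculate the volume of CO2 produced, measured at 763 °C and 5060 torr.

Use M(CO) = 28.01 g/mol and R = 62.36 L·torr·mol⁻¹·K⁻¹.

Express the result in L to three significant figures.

n(CO) = 1.500 / 28.01 = 0.05355 mol
n(CO2) = (3/3) × 0.05355 = 0.05355 mol
V = nRT/P = 0.05355 × 62.36 × 1036.15 / 5060 = 0.6838 L

0.684 L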